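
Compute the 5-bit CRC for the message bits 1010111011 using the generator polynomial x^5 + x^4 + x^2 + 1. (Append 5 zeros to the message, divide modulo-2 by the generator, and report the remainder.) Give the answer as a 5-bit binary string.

Append 5 zeros: 101011101100000. Divide by 110101 (XOR where the leading bit is 1):
  pos 0: 101011 XOR 110101 = 011110
  pos 1: 111101 XOR 110101 = 001000
  pos 3: 100001 XOR 110101 = 010100
  pos 4: 101001 XOR 110101 = 011100
  pos 5: 111000 XOR 110101 = 001101
  pos 7: 110100 XOR 110101 = 000001
Remainder (last 5 bits) = 00100. This is the CRC / FCS.

00100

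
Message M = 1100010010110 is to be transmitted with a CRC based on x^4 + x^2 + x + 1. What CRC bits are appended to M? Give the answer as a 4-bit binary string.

Append 4 zeros: 11000100101100000. Divide by 10111 (XOR where the leading bit is 1):
  pos 0: 11000 XOR 10111 = 01111
  pos 1: 11111 XOR 10111 = 01000
  pos 2: 10000 XOR 10111 = 00111
  pos 4: 11101 XOR 10111 = 01010
  pos 5: 10100 XOR 10111 = 00011
  pos 8: 11110 XOR 10111 = 01001
  pos 9: 10010 XOR 10111 = 00101
  pos 11: 10100 XOR 10111 = 00011
Remainder (last 4 bits) = 0110. This is the CRC / FCS.

0110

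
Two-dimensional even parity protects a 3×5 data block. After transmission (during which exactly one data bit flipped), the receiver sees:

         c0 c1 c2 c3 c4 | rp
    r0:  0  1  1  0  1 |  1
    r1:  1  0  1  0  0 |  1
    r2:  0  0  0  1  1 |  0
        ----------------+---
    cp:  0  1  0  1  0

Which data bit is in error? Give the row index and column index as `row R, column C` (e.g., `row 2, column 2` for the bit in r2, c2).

row 1, column 0

Recompute each row's even parity and compare to rp:
  r0: data parity 1, sent rp 1 → ok
  r1: data parity 0, sent rp 1 → mismatch
  r2: data parity 0, sent rp 0 → ok
Recompute each column's even parity and compare to cp:
  c0: data parity 1, sent cp 0 → mismatch
  c1: data parity 1, sent cp 1 → ok
  c2: data parity 0, sent cp 0 → ok
  c3: data parity 1, sent cp 1 → ok
  c4: data parity 0, sent cp 0 → ok
Exactly one row (r1) and one column (c0) fail → the flipped bit is at their intersection.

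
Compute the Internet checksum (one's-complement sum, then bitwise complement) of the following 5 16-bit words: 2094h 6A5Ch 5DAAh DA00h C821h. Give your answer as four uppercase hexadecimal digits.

7542

One's-complement addition (fold any carry out of bit 15 back into bit 0):
  0x2094 + 0x6A5C = 0x08AF0
  0x8AF0 + 0x5DAA = 0x0E89A
  0xE89A + 0xDA00 = 0x1C29A → wrap carry → 0xC29B
  0xC29B + 0xC821 = 0x18ABC → wrap carry → 0x8ABD
One's-complement sum = 0x8ABD.
Checksum = ~0x8ABD & 0xFFFF = 0x7542.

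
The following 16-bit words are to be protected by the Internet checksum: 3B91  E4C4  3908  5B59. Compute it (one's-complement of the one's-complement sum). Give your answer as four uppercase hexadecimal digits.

4B48

One's-complement addition (fold any carry out of bit 15 back into bit 0):
  0x3B91 + 0xE4C4 = 0x12055 → wrap carry → 0x2056
  0x2056 + 0x3908 = 0x0595E
  0x595E + 0x5B59 = 0x0B4B7
One's-complement sum = 0xB4B7.
Checksum = ~0xB4B7 & 0xFFFF = 0x4B48.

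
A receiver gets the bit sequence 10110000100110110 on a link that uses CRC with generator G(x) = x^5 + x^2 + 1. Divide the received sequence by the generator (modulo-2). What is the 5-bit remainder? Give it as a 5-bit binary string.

00100

Modulo-2 division of 10110000100110110 by 100101:
  pos 0: 101100 XOR 100101 = 001001
  pos 2: 100100 XOR 100101 = 000001
  pos 7: 110011 XOR 100101 = 010110
  pos 8: 101100 XOR 100101 = 001001
  pos 10: 100111 XOR 100101 = 000010
Remainder = 00100 (nonzero — an error is detected).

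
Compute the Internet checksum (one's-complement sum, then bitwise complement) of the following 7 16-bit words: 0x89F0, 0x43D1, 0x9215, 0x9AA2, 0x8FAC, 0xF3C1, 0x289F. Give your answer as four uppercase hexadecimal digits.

One's-complement addition (fold any carry out of bit 15 back into bit 0):
  0x89F0 + 0x43D1 = 0x0CDC1
  0xCDC1 + 0x9215 = 0x15FD6 → wrap carry → 0x5FD7
  0x5FD7 + 0x9AA2 = 0x0FA79
  0xFA79 + 0x8FAC = 0x18A25 → wrap carry → 0x8A26
  0x8A26 + 0xF3C1 = 0x17DE7 → wrap carry → 0x7DE8
  0x7DE8 + 0x289F = 0x0A687
One's-complement sum = 0xA687.
Checksum = ~0xA687 & 0xFFFF = 0x5978.

5978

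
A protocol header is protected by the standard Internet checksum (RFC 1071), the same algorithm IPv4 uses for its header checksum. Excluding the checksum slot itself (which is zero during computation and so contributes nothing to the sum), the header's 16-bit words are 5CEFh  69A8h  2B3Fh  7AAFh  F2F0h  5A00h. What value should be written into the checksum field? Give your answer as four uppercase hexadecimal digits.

One's-complement addition (fold any carry out of bit 15 back into bit 0):
  0x5CEF + 0x69A8 = 0x0C697
  0xC697 + 0x2B3F = 0x0F1D6
  0xF1D6 + 0x7AAF = 0x16C85 → wrap carry → 0x6C86
  0x6C86 + 0xF2F0 = 0x15F76 → wrap carry → 0x5F77
  0x5F77 + 0x5A00 = 0x0B977
One's-complement sum = 0xB977.
Checksum = ~0xB977 & 0xFFFF = 0x4688.

4688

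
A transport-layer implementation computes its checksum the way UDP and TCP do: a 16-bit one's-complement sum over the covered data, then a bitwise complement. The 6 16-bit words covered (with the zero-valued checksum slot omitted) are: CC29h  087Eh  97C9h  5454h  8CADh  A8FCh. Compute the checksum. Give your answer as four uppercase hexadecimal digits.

One's-complement addition (fold any carry out of bit 15 back into bit 0):
  0xCC29 + 0x087E = 0x0D4A7
  0xD4A7 + 0x97C9 = 0x16C70 → wrap carry → 0x6C71
  0x6C71 + 0x5454 = 0x0C0C5
  0xC0C5 + 0x8CAD = 0x14D72 → wrap carry → 0x4D73
  0x4D73 + 0xA8FC = 0x0F66F
One's-complement sum = 0xF66F.
Checksum = ~0xF66F & 0xFFFF = 0x0990.

0990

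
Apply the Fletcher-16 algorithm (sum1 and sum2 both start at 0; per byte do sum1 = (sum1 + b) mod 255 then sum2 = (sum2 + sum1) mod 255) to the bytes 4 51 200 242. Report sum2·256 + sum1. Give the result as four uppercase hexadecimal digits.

2EF2

Running sums (mod 255):
  after byte 0 (4): sum1=4, sum2=4
  after byte 1 (51): sum1=55, sum2=59
  after byte 2 (200): sum1=0, sum2=59
  after byte 3 (242): sum1=242, sum2=46
Checksum = sum2·256 + sum1 = 46·256 + 242 = 12018 = 0x2EF2.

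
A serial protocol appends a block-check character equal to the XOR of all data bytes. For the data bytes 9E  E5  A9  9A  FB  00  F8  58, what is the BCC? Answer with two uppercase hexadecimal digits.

XOR the bytes together:
  start with 0x9E
  0x9E ⊕ 0xE5 = 0x7B
  0x7B ⊕ 0xA9 = 0xD2
  0xD2 ⊕ 0x9A = 0x48
  0x48 ⊕ 0xFB = 0xB3
  0xB3 ⊕ 0x00 = 0xB3
  0xB3 ⊕ 0xF8 = 0x4B
  0x4B ⊕ 0x58 = 0x13

13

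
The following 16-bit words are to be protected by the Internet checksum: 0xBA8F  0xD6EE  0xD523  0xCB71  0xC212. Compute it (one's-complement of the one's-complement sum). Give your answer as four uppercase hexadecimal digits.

0BD9

One's-complement addition (fold any carry out of bit 15 back into bit 0):
  0xBA8F + 0xD6EE = 0x1917D → wrap carry → 0x917E
  0x917E + 0xD523 = 0x166A1 → wrap carry → 0x66A2
  0x66A2 + 0xCB71 = 0x13213 → wrap carry → 0x3214
  0x3214 + 0xC212 = 0x0F426
One's-complement sum = 0xF426.
Checksum = ~0xF426 & 0xFFFF = 0x0BD9.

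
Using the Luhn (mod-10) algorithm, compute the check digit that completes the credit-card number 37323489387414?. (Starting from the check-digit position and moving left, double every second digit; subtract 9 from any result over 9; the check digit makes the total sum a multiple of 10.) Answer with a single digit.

Partial digits right→left: 4 1 4 7 8 3 9 8 4 3 2 3 7 3
Double every second digit counting from the check-digit position (so the 1st, 3rd, 5th, ... of the partial from the right).
  doubled (with −9 where >9): 8 8 7 9 8 4 5 → sum 49
  kept as-is: 1 7 3 8 3 3 3 → sum 28
Total = 49 + 28 = 77.
Check digit = (10 − (77 mod 10)) mod 10 = 3.

3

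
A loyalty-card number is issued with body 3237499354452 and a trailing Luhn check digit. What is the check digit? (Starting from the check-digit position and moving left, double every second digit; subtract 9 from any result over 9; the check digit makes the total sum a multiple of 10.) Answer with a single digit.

Partial digits right→left: 2 5 4 4 5 3 9 9 4 7 3 2 3
Double every second digit counting from the check-digit position (so the 1st, 3rd, 5th, ... of the partial from the right).
  doubled (with −9 where >9): 4 8 1 9 8 6 6 → sum 42
  kept as-is: 5 4 3 9 7 2 → sum 30
Total = 42 + 30 = 72.
Check digit = (10 − (72 mod 10)) mod 10 = 8.

8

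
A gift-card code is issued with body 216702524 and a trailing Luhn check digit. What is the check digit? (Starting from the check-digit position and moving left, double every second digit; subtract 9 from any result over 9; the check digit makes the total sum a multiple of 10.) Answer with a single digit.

2

Partial digits right→left: 4 2 5 2 0 7 6 1 2
Double every second digit counting from the check-digit position (so the 1st, 3rd, 5th, ... of the partial from the right).
  doubled (with −9 where >9): 8 1 0 3 4 → sum 16
  kept as-is: 2 2 7 1 → sum 12
Total = 16 + 12 = 28.
Check digit = (10 − (28 mod 10)) mod 10 = 2.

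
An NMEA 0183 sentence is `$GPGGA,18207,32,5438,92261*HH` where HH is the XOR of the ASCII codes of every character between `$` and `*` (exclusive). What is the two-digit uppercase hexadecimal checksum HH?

5F

XOR the ASCII codes of the payload characters:
  'G' = 0x47 → acc = 0x47
  'P' = 0x50 → acc = 0x17
  'G' = 0x47 → acc = 0x50
  'G' = 0x47 → acc = 0x17
  'A' = 0x41 → acc = 0x56
  ',' = 0x2C → acc = 0x7A
  '1' = 0x31 → acc = 0x4B
  '8' = 0x38 → acc = 0x73
  '2' = 0x32 → acc = 0x41
  '0' = 0x30 → acc = 0x71
  '7' = 0x37 → acc = 0x46
  ',' = 0x2C → acc = 0x6A
  '3' = 0x33 → acc = 0x59
  '2' = 0x32 → acc = 0x6B
  ',' = 0x2C → acc = 0x47
  '5' = 0x35 → acc = 0x72
  '4' = 0x34 → acc = 0x46
  '3' = 0x33 → acc = 0x75
  '8' = 0x38 → acc = 0x4D
  ',' = 0x2C → acc = 0x61
  '9' = 0x39 → acc = 0x58
  '2' = 0x32 → acc = 0x6A
  '2' = 0x32 → acc = 0x58
  '6' = 0x36 → acc = 0x6E
  '1' = 0x31 → acc = 0x5F
Checksum = 0x5F.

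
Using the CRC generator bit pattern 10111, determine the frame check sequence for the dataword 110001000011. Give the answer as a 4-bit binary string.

0010

Append 4 zeros: 1100010000110000. Divide by 10111 (XOR where the leading bit is 1):
  pos 0: 11000 XOR 10111 = 01111
  pos 1: 11111 XOR 10111 = 01000
  pos 2: 10000 XOR 10111 = 00111
  pos 4: 11100 XOR 10111 = 01011
  pos 5: 10110 XOR 10111 = 00001
  pos 9: 11100 XOR 10111 = 01011
  pos 10: 10110 XOR 10111 = 00001
Remainder (last 4 bits) = 0010. This is the CRC / FCS.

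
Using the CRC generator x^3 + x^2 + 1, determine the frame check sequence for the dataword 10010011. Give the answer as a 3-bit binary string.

Append 3 zeros: 10010011000. Divide by 1101 (XOR where the leading bit is 1):
  pos 0: 1001 XOR 1101 = 0100
  pos 1: 1000 XOR 1101 = 0101
  pos 2: 1010 XOR 1101 = 0111
  pos 3: 1111 XOR 1101 = 0010
  pos 5: 1010 XOR 1101 = 0111
  pos 6: 1110 XOR 1101 = 0011
Remainder (last 3 bits) = 110. This is the CRC / FCS.

110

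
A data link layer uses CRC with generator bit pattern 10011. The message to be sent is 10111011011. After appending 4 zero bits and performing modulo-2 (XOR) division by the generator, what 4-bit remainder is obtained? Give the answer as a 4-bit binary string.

Append 4 zeros: 101110110110000. Divide by 10011 (XOR where the leading bit is 1):
  pos 0: 10111 XOR 10011 = 00100
  pos 2: 10001 XOR 10011 = 00010
  pos 5: 10101 XOR 10011 = 00110
  pos 7: 11010 XOR 10011 = 01001
  pos 8: 10010 XOR 10011 = 00001
Remainder (last 4 bits) = 0100. This is the CRC / FCS.

0100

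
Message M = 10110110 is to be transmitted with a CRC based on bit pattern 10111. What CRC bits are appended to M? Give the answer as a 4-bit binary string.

0100

Append 4 zeros: 101101100000. Divide by 10111 (XOR where the leading bit is 1):
  pos 0: 10110 XOR 10111 = 00001
  pos 4: 11100 XOR 10111 = 01011
  pos 5: 10110 XOR 10111 = 00001
Remainder (last 4 bits) = 0100. This is the CRC / FCS.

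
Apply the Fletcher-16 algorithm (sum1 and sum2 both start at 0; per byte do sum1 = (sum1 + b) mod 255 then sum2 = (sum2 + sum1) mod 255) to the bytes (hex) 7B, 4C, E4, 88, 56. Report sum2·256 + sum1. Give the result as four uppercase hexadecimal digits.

B08B

Running sums (mod 255):
  after byte 0 (7B): sum1=123, sum2=123
  after byte 1 (4C): sum1=199, sum2=67
  after byte 2 (E4): sum1=172, sum2=239
  after byte 3 (88): sum1=53, sum2=37
  after byte 4 (56): sum1=139, sum2=176
Checksum = sum2·256 + sum1 = 176·256 + 139 = 45195 = 0xB08B.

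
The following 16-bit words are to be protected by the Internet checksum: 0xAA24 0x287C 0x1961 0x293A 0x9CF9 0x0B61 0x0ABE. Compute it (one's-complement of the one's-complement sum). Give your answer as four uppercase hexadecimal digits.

37AB

One's-complement addition (fold any carry out of bit 15 back into bit 0):
  0xAA24 + 0x287C = 0x0D2A0
  0xD2A0 + 0x1961 = 0x0EC01
  0xEC01 + 0x293A = 0x1153B → wrap carry → 0x153C
  0x153C + 0x9CF9 = 0x0B235
  0xB235 + 0x0B61 = 0x0BD96
  0xBD96 + 0x0ABE = 0x0C854
One's-complement sum = 0xC854.
Checksum = ~0xC854 & 0xFFFF = 0x37AB.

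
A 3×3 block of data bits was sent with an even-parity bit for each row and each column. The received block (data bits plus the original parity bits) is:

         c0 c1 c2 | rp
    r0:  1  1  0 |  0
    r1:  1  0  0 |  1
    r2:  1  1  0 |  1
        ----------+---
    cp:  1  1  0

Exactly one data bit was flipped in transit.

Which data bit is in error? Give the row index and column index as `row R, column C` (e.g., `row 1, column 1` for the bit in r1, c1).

Recompute each row's even parity and compare to rp:
  r0: data parity 0, sent rp 0 → ok
  r1: data parity 1, sent rp 1 → ok
  r2: data parity 0, sent rp 1 → mismatch
Recompute each column's even parity and compare to cp:
  c0: data parity 1, sent cp 1 → ok
  c1: data parity 0, sent cp 1 → mismatch
  c2: data parity 0, sent cp 0 → ok
Exactly one row (r2) and one column (c1) fail → the flipped bit is at their intersection.

row 2, column 1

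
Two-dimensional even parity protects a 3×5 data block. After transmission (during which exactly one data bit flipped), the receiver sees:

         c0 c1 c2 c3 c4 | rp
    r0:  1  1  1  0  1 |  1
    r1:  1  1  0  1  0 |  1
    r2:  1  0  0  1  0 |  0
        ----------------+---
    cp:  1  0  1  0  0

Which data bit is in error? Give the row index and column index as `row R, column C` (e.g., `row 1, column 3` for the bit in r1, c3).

row 0, column 4

Recompute each row's even parity and compare to rp:
  r0: data parity 0, sent rp 1 → mismatch
  r1: data parity 1, sent rp 1 → ok
  r2: data parity 0, sent rp 0 → ok
Recompute each column's even parity and compare to cp:
  c0: data parity 1, sent cp 1 → ok
  c1: data parity 0, sent cp 0 → ok
  c2: data parity 1, sent cp 1 → ok
  c3: data parity 0, sent cp 0 → ok
  c4: data parity 1, sent cp 0 → mismatch
Exactly one row (r0) and one column (c4) fail → the flipped bit is at their intersection.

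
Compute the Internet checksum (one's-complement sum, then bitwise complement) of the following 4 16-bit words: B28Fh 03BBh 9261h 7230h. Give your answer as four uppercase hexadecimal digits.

4523

One's-complement addition (fold any carry out of bit 15 back into bit 0):
  0xB28F + 0x03BB = 0x0B64A
  0xB64A + 0x9261 = 0x148AB → wrap carry → 0x48AC
  0x48AC + 0x7230 = 0x0BADC
One's-complement sum = 0xBADC.
Checksum = ~0xBADC & 0xFFFF = 0x4523.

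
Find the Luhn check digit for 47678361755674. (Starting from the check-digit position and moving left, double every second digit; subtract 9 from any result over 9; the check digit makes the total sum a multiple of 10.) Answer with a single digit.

Partial digits right→left: 4 7 6 5 5 7 1 6 3 8 7 6 7 4
Double every second digit counting from the check-digit position (so the 1st, 3rd, 5th, ... of the partial from the right).
  doubled (with −9 where >9): 8 3 1 2 6 5 5 → sum 30
  kept as-is: 7 5 7 6 8 6 4 → sum 43
Total = 30 + 43 = 73.
Check digit = (10 − (73 mod 10)) mod 10 = 7.

7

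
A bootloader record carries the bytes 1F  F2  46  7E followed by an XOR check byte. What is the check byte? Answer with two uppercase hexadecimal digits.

D5

XOR the bytes together:
  start with 0x1F
  0x1F ⊕ 0xF2 = 0xED
  0xED ⊕ 0x46 = 0xAB
  0xAB ⊕ 0x7E = 0xD5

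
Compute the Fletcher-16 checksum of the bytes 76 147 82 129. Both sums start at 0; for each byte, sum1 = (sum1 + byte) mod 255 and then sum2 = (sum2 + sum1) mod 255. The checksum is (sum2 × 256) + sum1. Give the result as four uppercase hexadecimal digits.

Running sums (mod 255):
  after byte 0 (76): sum1=76, sum2=76
  after byte 1 (147): sum1=223, sum2=44
  after byte 2 (82): sum1=50, sum2=94
  after byte 3 (129): sum1=179, sum2=18
Checksum = sum2·256 + sum1 = 18·256 + 179 = 4787 = 0x12B3.

12B3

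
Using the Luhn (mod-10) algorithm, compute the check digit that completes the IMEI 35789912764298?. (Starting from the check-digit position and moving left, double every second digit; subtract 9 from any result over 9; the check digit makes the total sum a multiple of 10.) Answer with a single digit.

Partial digits right→left: 8 9 2 4 6 7 2 1 9 9 8 7 5 3
Double every second digit counting from the check-digit position (so the 1st, 3rd, 5th, ... of the partial from the right).
  doubled (with −9 where >9): 7 4 3 4 9 7 1 → sum 35
  kept as-is: 9 4 7 1 9 7 3 → sum 40
Total = 35 + 40 = 75.
Check digit = (10 − (75 mod 10)) mod 10 = 5.

5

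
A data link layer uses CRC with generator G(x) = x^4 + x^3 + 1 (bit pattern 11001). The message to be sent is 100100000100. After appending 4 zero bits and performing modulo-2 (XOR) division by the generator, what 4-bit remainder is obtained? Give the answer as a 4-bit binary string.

Append 4 zeros: 1001000001000000. Divide by 11001 (XOR where the leading bit is 1):
  pos 0: 10010 XOR 11001 = 01011
  pos 1: 10110 XOR 11001 = 01111
  pos 2: 11110 XOR 11001 = 00111
  pos 4: 11100 XOR 11001 = 00101
  pos 6: 10110 XOR 11001 = 01111
  pos 7: 11110 XOR 11001 = 00111
  pos 9: 11100 XOR 11001 = 00101
  pos 11: 10100 XOR 11001 = 01101
Remainder (last 4 bits) = 1101. This is the CRC / FCS.

1101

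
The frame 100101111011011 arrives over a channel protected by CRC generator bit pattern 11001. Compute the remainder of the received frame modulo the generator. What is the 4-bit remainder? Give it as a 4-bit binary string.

0000

Modulo-2 division of 100101111011011 by 11001:
  pos 0: 10010 XOR 11001 = 01011
  pos 1: 10111 XOR 11001 = 01110
  pos 2: 11101 XOR 11001 = 00100
  pos 4: 10011 XOR 11001 = 01010
  pos 5: 10100 XOR 11001 = 01101
  pos 6: 11011 XOR 11001 = 00010
  pos 9: 10101 XOR 11001 = 01100
  pos 10: 11001 XOR 11001 = 00000
Remainder = 0000 (zero — the frame passes the CRC check).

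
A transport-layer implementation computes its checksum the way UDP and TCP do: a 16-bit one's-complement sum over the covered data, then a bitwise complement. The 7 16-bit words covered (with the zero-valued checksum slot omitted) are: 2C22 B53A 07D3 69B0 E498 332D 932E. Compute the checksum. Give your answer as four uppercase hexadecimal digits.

022B

One's-complement addition (fold any carry out of bit 15 back into bit 0):
  0x2C22 + 0xB53A = 0x0E15C
  0xE15C + 0x07D3 = 0x0E92F
  0xE92F + 0x69B0 = 0x152DF → wrap carry → 0x52E0
  0x52E0 + 0xE498 = 0x13778 → wrap carry → 0x3779
  0x3779 + 0x332D = 0x06AA6
  0x6AA6 + 0x932E = 0x0FDD4
One's-complement sum = 0xFDD4.
Checksum = ~0xFDD4 & 0xFFFF = 0x022B.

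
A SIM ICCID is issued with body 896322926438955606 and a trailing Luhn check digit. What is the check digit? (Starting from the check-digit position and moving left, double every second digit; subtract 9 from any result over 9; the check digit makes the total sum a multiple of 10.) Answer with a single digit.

Partial digits right→left: 6 0 6 5 5 9 8 3 4 6 2 9 2 2 3 6 9 8
Double every second digit counting from the check-digit position (so the 1st, 3rd, 5th, ... of the partial from the right).
  doubled (with −9 where >9): 3 3 1 7 8 4 4 6 9 → sum 45
  kept as-is: 0 5 9 3 6 9 2 6 8 → sum 48
Total = 45 + 48 = 93.
Check digit = (10 − (93 mod 10)) mod 10 = 7.

7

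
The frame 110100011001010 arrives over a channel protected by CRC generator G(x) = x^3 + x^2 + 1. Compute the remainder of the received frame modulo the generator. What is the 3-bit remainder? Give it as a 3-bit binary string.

000

Modulo-2 division of 110100011001010 by 1101:
  pos 0: 1101 XOR 1101 = 0000
  pos 7: 1100 XOR 1101 = 0001
  pos 10: 1101 XOR 1101 = 0000
Remainder = 000 (zero — the frame passes the CRC check).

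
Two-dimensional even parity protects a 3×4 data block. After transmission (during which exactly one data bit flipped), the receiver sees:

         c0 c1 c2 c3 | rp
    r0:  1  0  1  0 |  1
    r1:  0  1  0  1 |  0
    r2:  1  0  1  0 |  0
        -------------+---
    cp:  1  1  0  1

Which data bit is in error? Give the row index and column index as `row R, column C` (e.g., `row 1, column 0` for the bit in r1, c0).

row 0, column 0

Recompute each row's even parity and compare to rp:
  r0: data parity 0, sent rp 1 → mismatch
  r1: data parity 0, sent rp 0 → ok
  r2: data parity 0, sent rp 0 → ok
Recompute each column's even parity and compare to cp:
  c0: data parity 0, sent cp 1 → mismatch
  c1: data parity 1, sent cp 1 → ok
  c2: data parity 0, sent cp 0 → ok
  c3: data parity 1, sent cp 1 → ok
Exactly one row (r0) and one column (c0) fail → the flipped bit is at their intersection.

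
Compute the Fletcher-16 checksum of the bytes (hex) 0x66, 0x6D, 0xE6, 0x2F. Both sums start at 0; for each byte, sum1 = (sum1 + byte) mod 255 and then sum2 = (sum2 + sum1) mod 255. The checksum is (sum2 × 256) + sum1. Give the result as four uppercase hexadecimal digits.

Running sums (mod 255):
  after byte 0 (0x66): sum1=102, sum2=102
  after byte 1 (0x6D): sum1=211, sum2=58
  after byte 2 (0xE6): sum1=186, sum2=244
  after byte 3 (0x2F): sum1=233, sum2=222
Checksum = sum2·256 + sum1 = 222·256 + 233 = 57065 = 0xDEE9.

DEE9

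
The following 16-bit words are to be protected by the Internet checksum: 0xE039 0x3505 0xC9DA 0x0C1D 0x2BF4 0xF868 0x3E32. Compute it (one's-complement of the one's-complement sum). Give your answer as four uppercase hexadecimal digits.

B239

One's-complement addition (fold any carry out of bit 15 back into bit 0):
  0xE039 + 0x3505 = 0x1153E → wrap carry → 0x153F
  0x153F + 0xC9DA = 0x0DF19
  0xDF19 + 0x0C1D = 0x0EB36
  0xEB36 + 0x2BF4 = 0x1172A → wrap carry → 0x172B
  0x172B + 0xF868 = 0x10F93 → wrap carry → 0x0F94
  0x0F94 + 0x3E32 = 0x04DC6
One's-complement sum = 0x4DC6.
Checksum = ~0x4DC6 & 0xFFFF = 0xB239.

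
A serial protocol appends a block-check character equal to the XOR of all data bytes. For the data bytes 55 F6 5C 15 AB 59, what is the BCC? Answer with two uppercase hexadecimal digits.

XOR the bytes together:
  start with 0x55
  0x55 ⊕ 0xF6 = 0xA3
  0xA3 ⊕ 0x5C = 0xFF
  0xFF ⊕ 0x15 = 0xEA
  0xEA ⊕ 0xAB = 0x41
  0x41 ⊕ 0x59 = 0x18

18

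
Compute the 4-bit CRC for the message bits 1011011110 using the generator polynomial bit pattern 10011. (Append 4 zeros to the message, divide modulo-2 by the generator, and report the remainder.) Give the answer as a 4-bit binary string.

0000

Append 4 zeros: 10110111100000. Divide by 10011 (XOR where the leading bit is 1):
  pos 0: 10110 XOR 10011 = 00101
  pos 2: 10111 XOR 10011 = 00100
  pos 4: 10011 XOR 10011 = 00000
Remainder (last 4 bits) = 0000. This is the CRC / FCS.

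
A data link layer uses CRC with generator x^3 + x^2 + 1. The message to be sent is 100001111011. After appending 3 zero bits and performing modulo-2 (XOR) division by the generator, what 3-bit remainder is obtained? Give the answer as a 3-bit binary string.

Append 3 zeros: 100001111011000. Divide by 1101 (XOR where the leading bit is 1):
  pos 0: 1000 XOR 1101 = 0101
  pos 1: 1010 XOR 1101 = 0111
  pos 2: 1111 XOR 1101 = 0010
  pos 4: 1011 XOR 1101 = 0110
  pos 5: 1101 XOR 1101 = 0000
  pos 10: 1100 XOR 1101 = 0001
Remainder (last 3 bits) = 010. This is the CRC / FCS.

010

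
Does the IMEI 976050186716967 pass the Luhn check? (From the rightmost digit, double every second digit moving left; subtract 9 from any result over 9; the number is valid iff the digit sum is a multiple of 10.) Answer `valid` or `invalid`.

invalid

From the right, keep odd positions and double even positions (subtract 9 from any doubled value over 9):
  doubled (positions 2,4,...): 3 3 5 7 0 0 5 → sum 23
  kept (positions 1,3,...): 7 9 1 6 1 5 6 9 → sum 44
Total = 67.
67 mod 10 = 7, so the number is invalid.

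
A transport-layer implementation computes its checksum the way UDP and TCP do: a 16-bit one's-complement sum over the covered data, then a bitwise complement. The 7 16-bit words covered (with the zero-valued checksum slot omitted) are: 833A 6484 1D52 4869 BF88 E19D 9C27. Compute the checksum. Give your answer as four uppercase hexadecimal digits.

One's-complement addition (fold any carry out of bit 15 back into bit 0):
  0x833A + 0x6484 = 0x0E7BE
  0xE7BE + 0x1D52 = 0x10510 → wrap carry → 0x0511
  0x0511 + 0x4869 = 0x04D7A
  0x4D7A + 0xBF88 = 0x10D02 → wrap carry → 0x0D03
  0x0D03 + 0xE19D = 0x0EEA0
  0xEEA0 + 0x9C27 = 0x18AC7 → wrap carry → 0x8AC8
One's-complement sum = 0x8AC8.
Checksum = ~0x8AC8 & 0xFFFF = 0x7537.

7537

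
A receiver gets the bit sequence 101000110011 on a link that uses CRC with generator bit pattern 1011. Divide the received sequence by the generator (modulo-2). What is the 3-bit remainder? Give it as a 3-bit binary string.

000

Modulo-2 division of 101000110011 by 1011:
  pos 0: 1010 XOR 1011 = 0001
  pos 3: 1001 XOR 1011 = 0010
  pos 5: 1010 XOR 1011 = 0001
  pos 8: 1011 XOR 1011 = 0000
Remainder = 000 (zero — the frame passes the CRC check).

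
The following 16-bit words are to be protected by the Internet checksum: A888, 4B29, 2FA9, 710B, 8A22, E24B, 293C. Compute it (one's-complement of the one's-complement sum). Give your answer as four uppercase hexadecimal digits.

D5EE

One's-complement addition (fold any carry out of bit 15 back into bit 0):
  0xA888 + 0x4B29 = 0x0F3B1
  0xF3B1 + 0x2FA9 = 0x1235A → wrap carry → 0x235B
  0x235B + 0x710B = 0x09466
  0x9466 + 0x8A22 = 0x11E88 → wrap carry → 0x1E89
  0x1E89 + 0xE24B = 0x100D4 → wrap carry → 0x00D5
  0x00D5 + 0x293C = 0x02A11
One's-complement sum = 0x2A11.
Checksum = ~0x2A11 & 0xFFFF = 0xD5EE.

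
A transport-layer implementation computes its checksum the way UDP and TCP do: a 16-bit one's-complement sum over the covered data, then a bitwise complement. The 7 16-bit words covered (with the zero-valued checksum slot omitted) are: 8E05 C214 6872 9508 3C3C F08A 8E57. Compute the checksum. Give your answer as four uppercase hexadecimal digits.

F74B

One's-complement addition (fold any carry out of bit 15 back into bit 0):
  0x8E05 + 0xC214 = 0x15019 → wrap carry → 0x501A
  0x501A + 0x6872 = 0x0B88C
  0xB88C + 0x9508 = 0x14D94 → wrap carry → 0x4D95
  0x4D95 + 0x3C3C = 0x089D1
  0x89D1 + 0xF08A = 0x17A5B → wrap carry → 0x7A5C
  0x7A5C + 0x8E57 = 0x108B3 → wrap carry → 0x08B4
One's-complement sum = 0x08B4.
Checksum = ~0x08B4 & 0xFFFF = 0xF74B.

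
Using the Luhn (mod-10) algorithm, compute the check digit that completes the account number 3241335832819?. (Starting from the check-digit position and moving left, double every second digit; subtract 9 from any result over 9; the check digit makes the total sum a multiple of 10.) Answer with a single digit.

Partial digits right→left: 9 1 8 2 3 8 5 3 3 1 4 2 3
Double every second digit counting from the check-digit position (so the 1st, 3rd, 5th, ... of the partial from the right).
  doubled (with −9 where >9): 9 7 6 1 6 8 6 → sum 43
  kept as-is: 1 2 8 3 1 2 → sum 17
Total = 43 + 17 = 60.
Check digit = (10 − (60 mod 10)) mod 10 = 0.

0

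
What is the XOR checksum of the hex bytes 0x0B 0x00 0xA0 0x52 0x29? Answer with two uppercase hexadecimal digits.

D0

XOR the bytes together:
  start with 0x0B
  0x0B ⊕ 0x00 = 0x0B
  0x0B ⊕ 0xA0 = 0xAB
  0xAB ⊕ 0x52 = 0xF9
  0xF9 ⊕ 0x29 = 0xD0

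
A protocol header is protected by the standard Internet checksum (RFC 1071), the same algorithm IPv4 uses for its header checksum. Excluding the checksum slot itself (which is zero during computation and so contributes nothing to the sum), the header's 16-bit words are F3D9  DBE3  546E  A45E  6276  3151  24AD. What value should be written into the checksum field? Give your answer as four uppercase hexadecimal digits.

One's-complement addition (fold any carry out of bit 15 back into bit 0):
  0xF3D9 + 0xDBE3 = 0x1CFBC → wrap carry → 0xCFBD
  0xCFBD + 0x546E = 0x1242B → wrap carry → 0x242C
  0x242C + 0xA45E = 0x0C88A
  0xC88A + 0x6276 = 0x12B00 → wrap carry → 0x2B01
  0x2B01 + 0x3151 = 0x05C52
  0x5C52 + 0x24AD = 0x080FF
One's-complement sum = 0x80FF.
Checksum = ~0x80FF & 0xFFFF = 0x7F00.

7F00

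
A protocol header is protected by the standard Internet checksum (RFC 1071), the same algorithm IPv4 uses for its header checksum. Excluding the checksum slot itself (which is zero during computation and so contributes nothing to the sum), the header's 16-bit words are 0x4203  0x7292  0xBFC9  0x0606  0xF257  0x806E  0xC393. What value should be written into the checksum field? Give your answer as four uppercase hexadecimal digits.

One's-complement addition (fold any carry out of bit 15 back into bit 0):
  0x4203 + 0x7292 = 0x0B495
  0xB495 + 0xBFC9 = 0x1745E → wrap carry → 0x745F
  0x745F + 0x0606 = 0x07A65
  0x7A65 + 0xF257 = 0x16CBC → wrap carry → 0x6CBD
  0x6CBD + 0x806E = 0x0ED2B
  0xED2B + 0xC393 = 0x1B0BE → wrap carry → 0xB0BF
One's-complement sum = 0xB0BF.
Checksum = ~0xB0BF & 0xFFFF = 0x4F40.

4F40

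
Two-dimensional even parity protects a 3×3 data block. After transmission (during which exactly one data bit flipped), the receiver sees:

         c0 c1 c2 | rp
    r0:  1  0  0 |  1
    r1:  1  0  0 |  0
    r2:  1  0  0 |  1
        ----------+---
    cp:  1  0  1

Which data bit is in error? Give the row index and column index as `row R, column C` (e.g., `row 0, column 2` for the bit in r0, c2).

Recompute each row's even parity and compare to rp:
  r0: data parity 1, sent rp 1 → ok
  r1: data parity 1, sent rp 0 → mismatch
  r2: data parity 1, sent rp 1 → ok
Recompute each column's even parity and compare to cp:
  c0: data parity 1, sent cp 1 → ok
  c1: data parity 0, sent cp 0 → ok
  c2: data parity 0, sent cp 1 → mismatch
Exactly one row (r1) and one column (c2) fail → the flipped bit is at their intersection.

row 1, column 2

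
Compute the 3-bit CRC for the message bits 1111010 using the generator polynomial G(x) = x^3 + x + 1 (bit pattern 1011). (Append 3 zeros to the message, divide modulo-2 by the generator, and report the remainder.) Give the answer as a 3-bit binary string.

100

Append 3 zeros: 1111010000. Divide by 1011 (XOR where the leading bit is 1):
  pos 0: 1111 XOR 1011 = 0100
  pos 1: 1000 XOR 1011 = 0011
  pos 3: 1110 XOR 1011 = 0101
  pos 4: 1010 XOR 1011 = 0001
Remainder (last 3 bits) = 100. This is the CRC / FCS.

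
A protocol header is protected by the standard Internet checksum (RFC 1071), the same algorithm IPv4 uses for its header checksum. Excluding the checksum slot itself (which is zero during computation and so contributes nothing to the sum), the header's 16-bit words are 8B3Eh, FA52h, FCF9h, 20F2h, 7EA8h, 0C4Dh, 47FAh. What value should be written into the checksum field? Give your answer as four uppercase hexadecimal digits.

8992

One's-complement addition (fold any carry out of bit 15 back into bit 0):
  0x8B3E + 0xFA52 = 0x18590 → wrap carry → 0x8591
  0x8591 + 0xFCF9 = 0x1828A → wrap carry → 0x828B
  0x828B + 0x20F2 = 0x0A37D
  0xA37D + 0x7EA8 = 0x12225 → wrap carry → 0x2226
  0x2226 + 0x0C4D = 0x02E73
  0x2E73 + 0x47FA = 0x0766D
One's-complement sum = 0x766D.
Checksum = ~0x766D & 0xFFFF = 0x8992.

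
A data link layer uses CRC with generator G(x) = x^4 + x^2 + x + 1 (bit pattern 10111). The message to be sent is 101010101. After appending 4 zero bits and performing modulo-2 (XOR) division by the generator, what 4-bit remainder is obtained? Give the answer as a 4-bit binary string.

Append 4 zeros: 1010101010000. Divide by 10111 (XOR where the leading bit is 1):
  pos 0: 10101 XOR 10111 = 00010
  pos 3: 10010 XOR 10111 = 00101
  pos 5: 10110 XOR 10111 = 00001
Remainder (last 4 bits) = 1000. This is the CRC / FCS.

1000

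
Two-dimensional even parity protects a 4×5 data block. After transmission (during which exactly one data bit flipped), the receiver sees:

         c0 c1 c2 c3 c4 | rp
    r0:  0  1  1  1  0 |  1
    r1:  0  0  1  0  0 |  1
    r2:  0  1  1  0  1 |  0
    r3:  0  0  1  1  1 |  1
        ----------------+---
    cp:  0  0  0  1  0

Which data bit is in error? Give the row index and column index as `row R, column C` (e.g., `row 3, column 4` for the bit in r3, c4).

row 2, column 3

Recompute each row's even parity and compare to rp:
  r0: data parity 1, sent rp 1 → ok
  r1: data parity 1, sent rp 1 → ok
  r2: data parity 1, sent rp 0 → mismatch
  r3: data parity 1, sent rp 1 → ok
Recompute each column's even parity and compare to cp:
  c0: data parity 0, sent cp 0 → ok
  c1: data parity 0, sent cp 0 → ok
  c2: data parity 0, sent cp 0 → ok
  c3: data parity 0, sent cp 1 → mismatch
  c4: data parity 0, sent cp 0 → ok
Exactly one row (r2) and one column (c3) fail → the flipped bit is at their intersection.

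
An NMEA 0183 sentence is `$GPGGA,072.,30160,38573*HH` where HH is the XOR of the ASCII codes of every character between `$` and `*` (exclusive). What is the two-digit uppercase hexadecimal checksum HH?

6F

XOR the ASCII codes of the payload characters:
  'G' = 0x47 → acc = 0x47
  'P' = 0x50 → acc = 0x17
  'G' = 0x47 → acc = 0x50
  'G' = 0x47 → acc = 0x17
  'A' = 0x41 → acc = 0x56
  ',' = 0x2C → acc = 0x7A
  '0' = 0x30 → acc = 0x4A
  '7' = 0x37 → acc = 0x7D
  '2' = 0x32 → acc = 0x4F
  '.' = 0x2E → acc = 0x61
  ',' = 0x2C → acc = 0x4D
  '3' = 0x33 → acc = 0x7E
  '0' = 0x30 → acc = 0x4E
  '1' = 0x31 → acc = 0x7F
  '6' = 0x36 → acc = 0x49
  '0' = 0x30 → acc = 0x79
  ',' = 0x2C → acc = 0x55
  '3' = 0x33 → acc = 0x66
  '8' = 0x38 → acc = 0x5E
  '5' = 0x35 → acc = 0x6B
  '7' = 0x37 → acc = 0x5C
  '3' = 0x33 → acc = 0x6F
Checksum = 0x6F.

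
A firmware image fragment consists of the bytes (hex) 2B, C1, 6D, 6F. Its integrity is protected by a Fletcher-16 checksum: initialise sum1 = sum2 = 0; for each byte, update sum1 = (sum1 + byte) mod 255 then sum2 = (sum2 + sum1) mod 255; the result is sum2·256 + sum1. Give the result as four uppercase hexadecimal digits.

Running sums (mod 255):
  after byte 0 (2B): sum1=43, sum2=43
  after byte 1 (C1): sum1=236, sum2=24
  after byte 2 (6D): sum1=90, sum2=114
  after byte 3 (6F): sum1=201, sum2=60
Checksum = sum2·256 + sum1 = 60·256 + 201 = 15561 = 0x3CC9.

3CC9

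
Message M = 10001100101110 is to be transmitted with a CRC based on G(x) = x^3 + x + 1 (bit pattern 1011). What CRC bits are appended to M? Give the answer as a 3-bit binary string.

Append 3 zeros: 10001100101110000. Divide by 1011 (XOR where the leading bit is 1):
  pos 0: 1000 XOR 1011 = 0011
  pos 2: 1111 XOR 1011 = 0100
  pos 3: 1000 XOR 1011 = 0011
  pos 5: 1101 XOR 1011 = 0110
  pos 6: 1100 XOR 1011 = 0111
  pos 7: 1111 XOR 1011 = 0100
  pos 8: 1001 XOR 1011 = 0010
  pos 10: 1010 XOR 1011 = 0001
  pos 13: 1000 XOR 1011 = 0011
Remainder (last 3 bits) = 011. This is the CRC / FCS.

011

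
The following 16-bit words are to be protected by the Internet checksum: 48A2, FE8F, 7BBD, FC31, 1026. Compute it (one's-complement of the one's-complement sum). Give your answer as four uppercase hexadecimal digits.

One's-complement addition (fold any carry out of bit 15 back into bit 0):
  0x48A2 + 0xFE8F = 0x14731 → wrap carry → 0x4732
  0x4732 + 0x7BBD = 0x0C2EF
  0xC2EF + 0xFC31 = 0x1BF20 → wrap carry → 0xBF21
  0xBF21 + 0x1026 = 0x0CF47
One's-complement sum = 0xCF47.
Checksum = ~0xCF47 & 0xFFFF = 0x30B8.

30B8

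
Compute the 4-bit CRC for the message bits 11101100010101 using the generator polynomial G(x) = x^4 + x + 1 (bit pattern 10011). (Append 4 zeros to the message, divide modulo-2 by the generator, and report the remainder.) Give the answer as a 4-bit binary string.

1111

Append 4 zeros: 111011000101010000. Divide by 10011 (XOR where the leading bit is 1):
  pos 0: 11101 XOR 10011 = 01110
  pos 1: 11101 XOR 10011 = 01110
  pos 2: 11100 XOR 10011 = 01111
  pos 3: 11110 XOR 10011 = 01101
  pos 4: 11010 XOR 10011 = 01001
  pos 5: 10011 XOR 10011 = 00000
  pos 11: 10100 XOR 10011 = 00111
  pos 13: 11100 XOR 10011 = 01111
Remainder (last 4 bits) = 1111. This is the CRC / FCS.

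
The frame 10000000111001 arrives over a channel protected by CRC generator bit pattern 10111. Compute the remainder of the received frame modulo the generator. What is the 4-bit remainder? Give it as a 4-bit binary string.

Modulo-2 division of 10000000111001 by 10111:
  pos 0: 10000 XOR 10111 = 00111
  pos 2: 11100 XOR 10111 = 01011
  pos 3: 10110 XOR 10111 = 00001
  pos 7: 11110 XOR 10111 = 01001
  pos 8: 10010 XOR 10111 = 00101
Remainder = 1011 (nonzero — an error is detected).

1011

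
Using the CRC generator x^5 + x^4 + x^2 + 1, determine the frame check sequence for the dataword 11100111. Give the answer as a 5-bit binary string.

10100

Append 5 zeros: 1110011100000. Divide by 110101 (XOR where the leading bit is 1):
  pos 0: 111001 XOR 110101 = 001100
  pos 2: 110011 XOR 110101 = 000110
  pos 5: 110000 XOR 110101 = 000101
Remainder (last 5 bits) = 10100. This is the CRC / FCS.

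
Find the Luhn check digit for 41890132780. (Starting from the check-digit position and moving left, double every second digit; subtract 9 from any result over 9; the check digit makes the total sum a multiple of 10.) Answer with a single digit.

Partial digits right→left: 0 8 7 2 3 1 0 9 8 1 4
Double every second digit counting from the check-digit position (so the 1st, 3rd, 5th, ... of the partial from the right).
  doubled (with −9 where >9): 0 5 6 0 7 8 → sum 26
  kept as-is: 8 2 1 9 1 → sum 21
Total = 26 + 21 = 47.
Check digit = (10 − (47 mod 10)) mod 10 = 3.

3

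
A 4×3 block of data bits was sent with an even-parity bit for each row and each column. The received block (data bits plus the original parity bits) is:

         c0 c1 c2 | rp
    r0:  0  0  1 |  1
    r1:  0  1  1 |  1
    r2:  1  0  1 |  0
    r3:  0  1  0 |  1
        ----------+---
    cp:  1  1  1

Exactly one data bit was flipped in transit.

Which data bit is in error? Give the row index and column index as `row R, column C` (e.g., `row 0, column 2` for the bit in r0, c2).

row 1, column 1

Recompute each row's even parity and compare to rp:
  r0: data parity 1, sent rp 1 → ok
  r1: data parity 0, sent rp 1 → mismatch
  r2: data parity 0, sent rp 0 → ok
  r3: data parity 1, sent rp 1 → ok
Recompute each column's even parity and compare to cp:
  c0: data parity 1, sent cp 1 → ok
  c1: data parity 0, sent cp 1 → mismatch
  c2: data parity 1, sent cp 1 → ok
Exactly one row (r1) and one column (c1) fail → the flipped bit is at their intersection.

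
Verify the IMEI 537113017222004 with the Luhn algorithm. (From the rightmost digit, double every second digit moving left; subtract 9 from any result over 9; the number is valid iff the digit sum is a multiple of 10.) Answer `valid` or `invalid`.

valid

From the right, keep odd positions and double even positions (subtract 9 from any doubled value over 9):
  doubled (positions 2,4,...): 0 4 4 2 6 2 6 → sum 24
  kept (positions 1,3,...): 4 0 2 7 0 1 7 5 → sum 26
Total = 50.
50 mod 10 = 0, so the number is valid.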